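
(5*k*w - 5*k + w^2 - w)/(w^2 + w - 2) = (5*k + w)/(w + 2)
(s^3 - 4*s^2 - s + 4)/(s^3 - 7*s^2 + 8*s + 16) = (s - 1)/(s - 4)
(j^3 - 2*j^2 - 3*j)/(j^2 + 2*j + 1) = j*(j - 3)/(j + 1)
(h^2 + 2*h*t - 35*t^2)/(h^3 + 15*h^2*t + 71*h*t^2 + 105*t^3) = (h - 5*t)/(h^2 + 8*h*t + 15*t^2)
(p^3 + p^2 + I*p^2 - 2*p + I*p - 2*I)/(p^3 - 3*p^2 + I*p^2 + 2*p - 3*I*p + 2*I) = (p + 2)/(p - 2)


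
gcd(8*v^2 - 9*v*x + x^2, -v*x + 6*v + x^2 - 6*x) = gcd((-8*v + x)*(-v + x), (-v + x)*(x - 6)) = -v + x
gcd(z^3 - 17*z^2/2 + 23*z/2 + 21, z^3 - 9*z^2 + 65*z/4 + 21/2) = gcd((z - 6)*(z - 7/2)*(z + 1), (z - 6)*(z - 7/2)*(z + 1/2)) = z^2 - 19*z/2 + 21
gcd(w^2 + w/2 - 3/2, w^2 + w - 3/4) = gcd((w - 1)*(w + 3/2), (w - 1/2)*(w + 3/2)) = w + 3/2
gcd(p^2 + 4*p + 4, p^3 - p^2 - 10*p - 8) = p + 2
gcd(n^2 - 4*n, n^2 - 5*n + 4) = n - 4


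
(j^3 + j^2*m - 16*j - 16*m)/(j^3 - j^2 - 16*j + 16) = (j + m)/(j - 1)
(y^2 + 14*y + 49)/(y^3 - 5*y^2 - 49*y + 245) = (y + 7)/(y^2 - 12*y + 35)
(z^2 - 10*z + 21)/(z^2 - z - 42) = (z - 3)/(z + 6)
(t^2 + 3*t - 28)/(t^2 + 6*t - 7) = (t - 4)/(t - 1)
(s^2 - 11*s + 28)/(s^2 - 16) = (s - 7)/(s + 4)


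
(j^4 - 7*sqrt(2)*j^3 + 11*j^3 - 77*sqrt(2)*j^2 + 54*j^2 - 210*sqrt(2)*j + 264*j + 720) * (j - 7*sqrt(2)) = j^5 - 14*sqrt(2)*j^4 + 11*j^4 - 154*sqrt(2)*j^3 + 152*j^3 - 588*sqrt(2)*j^2 + 1342*j^2 - 1848*sqrt(2)*j + 3660*j - 5040*sqrt(2)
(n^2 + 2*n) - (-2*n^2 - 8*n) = 3*n^2 + 10*n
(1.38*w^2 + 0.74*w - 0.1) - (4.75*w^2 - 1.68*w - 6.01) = -3.37*w^2 + 2.42*w + 5.91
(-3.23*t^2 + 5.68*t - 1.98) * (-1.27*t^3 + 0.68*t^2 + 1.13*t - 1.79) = 4.1021*t^5 - 9.41*t^4 + 2.7271*t^3 + 10.8537*t^2 - 12.4046*t + 3.5442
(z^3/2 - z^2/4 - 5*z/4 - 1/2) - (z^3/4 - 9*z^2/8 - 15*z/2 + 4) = z^3/4 + 7*z^2/8 + 25*z/4 - 9/2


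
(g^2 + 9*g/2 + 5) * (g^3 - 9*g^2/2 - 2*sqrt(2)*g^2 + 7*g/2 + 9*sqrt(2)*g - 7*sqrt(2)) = g^5 - 2*sqrt(2)*g^4 - 47*g^3/4 - 27*g^2/4 + 47*sqrt(2)*g^2/2 + 35*g/2 + 27*sqrt(2)*g/2 - 35*sqrt(2)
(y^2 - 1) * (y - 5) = y^3 - 5*y^2 - y + 5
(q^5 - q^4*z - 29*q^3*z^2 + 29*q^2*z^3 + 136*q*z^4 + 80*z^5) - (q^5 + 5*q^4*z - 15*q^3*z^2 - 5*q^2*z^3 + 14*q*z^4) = -6*q^4*z - 14*q^3*z^2 + 34*q^2*z^3 + 122*q*z^4 + 80*z^5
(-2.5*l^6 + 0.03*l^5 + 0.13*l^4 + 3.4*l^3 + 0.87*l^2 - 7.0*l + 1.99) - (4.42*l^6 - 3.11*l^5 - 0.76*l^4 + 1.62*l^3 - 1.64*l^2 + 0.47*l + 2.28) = -6.92*l^6 + 3.14*l^5 + 0.89*l^4 + 1.78*l^3 + 2.51*l^2 - 7.47*l - 0.29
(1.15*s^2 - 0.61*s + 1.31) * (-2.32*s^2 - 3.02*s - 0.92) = -2.668*s^4 - 2.0578*s^3 - 2.255*s^2 - 3.395*s - 1.2052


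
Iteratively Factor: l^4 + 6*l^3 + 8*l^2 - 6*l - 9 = (l + 3)*(l^3 + 3*l^2 - l - 3) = (l - 1)*(l + 3)*(l^2 + 4*l + 3) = (l - 1)*(l + 3)^2*(l + 1)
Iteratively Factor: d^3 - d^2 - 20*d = (d + 4)*(d^2 - 5*d) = (d - 5)*(d + 4)*(d)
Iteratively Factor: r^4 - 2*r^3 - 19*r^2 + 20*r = (r)*(r^3 - 2*r^2 - 19*r + 20) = r*(r + 4)*(r^2 - 6*r + 5) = r*(r - 1)*(r + 4)*(r - 5)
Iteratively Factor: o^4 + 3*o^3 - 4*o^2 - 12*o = (o - 2)*(o^3 + 5*o^2 + 6*o) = (o - 2)*(o + 2)*(o^2 + 3*o) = o*(o - 2)*(o + 2)*(o + 3)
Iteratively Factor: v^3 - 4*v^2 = (v - 4)*(v^2) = v*(v - 4)*(v)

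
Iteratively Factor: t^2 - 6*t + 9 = (t - 3)*(t - 3)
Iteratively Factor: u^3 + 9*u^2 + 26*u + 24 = (u + 3)*(u^2 + 6*u + 8) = (u + 3)*(u + 4)*(u + 2)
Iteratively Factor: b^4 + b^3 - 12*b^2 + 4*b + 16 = (b - 2)*(b^3 + 3*b^2 - 6*b - 8) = (b - 2)*(b + 1)*(b^2 + 2*b - 8) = (b - 2)^2*(b + 1)*(b + 4)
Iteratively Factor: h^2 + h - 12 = (h + 4)*(h - 3)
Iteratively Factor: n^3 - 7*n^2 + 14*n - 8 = (n - 1)*(n^2 - 6*n + 8) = (n - 2)*(n - 1)*(n - 4)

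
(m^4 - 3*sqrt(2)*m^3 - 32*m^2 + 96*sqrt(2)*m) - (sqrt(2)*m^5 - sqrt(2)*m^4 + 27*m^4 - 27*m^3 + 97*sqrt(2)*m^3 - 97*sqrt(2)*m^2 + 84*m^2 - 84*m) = -sqrt(2)*m^5 - 26*m^4 + sqrt(2)*m^4 - 100*sqrt(2)*m^3 + 27*m^3 - 116*m^2 + 97*sqrt(2)*m^2 + 84*m + 96*sqrt(2)*m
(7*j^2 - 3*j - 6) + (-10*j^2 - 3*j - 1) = -3*j^2 - 6*j - 7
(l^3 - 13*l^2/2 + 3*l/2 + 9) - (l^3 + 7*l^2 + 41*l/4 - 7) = -27*l^2/2 - 35*l/4 + 16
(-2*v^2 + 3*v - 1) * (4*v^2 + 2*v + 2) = -8*v^4 + 8*v^3 - 2*v^2 + 4*v - 2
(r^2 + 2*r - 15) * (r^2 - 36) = r^4 + 2*r^3 - 51*r^2 - 72*r + 540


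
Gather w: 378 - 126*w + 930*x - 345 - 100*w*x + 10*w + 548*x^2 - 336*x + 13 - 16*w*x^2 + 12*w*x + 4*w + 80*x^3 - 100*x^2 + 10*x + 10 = w*(-16*x^2 - 88*x - 112) + 80*x^3 + 448*x^2 + 604*x + 56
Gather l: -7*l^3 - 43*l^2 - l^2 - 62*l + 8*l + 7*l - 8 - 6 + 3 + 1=-7*l^3 - 44*l^2 - 47*l - 10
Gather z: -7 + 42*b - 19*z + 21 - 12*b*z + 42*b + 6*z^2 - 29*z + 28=84*b + 6*z^2 + z*(-12*b - 48) + 42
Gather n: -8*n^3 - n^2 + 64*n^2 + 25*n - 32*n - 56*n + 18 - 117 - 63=-8*n^3 + 63*n^2 - 63*n - 162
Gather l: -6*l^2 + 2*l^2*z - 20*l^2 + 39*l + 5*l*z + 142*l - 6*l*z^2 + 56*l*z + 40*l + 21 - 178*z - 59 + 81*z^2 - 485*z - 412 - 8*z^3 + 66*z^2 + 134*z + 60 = l^2*(2*z - 26) + l*(-6*z^2 + 61*z + 221) - 8*z^3 + 147*z^2 - 529*z - 390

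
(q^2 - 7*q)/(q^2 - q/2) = 2*(q - 7)/(2*q - 1)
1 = 1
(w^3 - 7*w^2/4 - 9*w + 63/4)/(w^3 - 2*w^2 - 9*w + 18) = (w - 7/4)/(w - 2)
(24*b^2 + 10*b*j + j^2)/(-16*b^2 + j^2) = (-6*b - j)/(4*b - j)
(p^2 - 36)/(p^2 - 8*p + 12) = (p + 6)/(p - 2)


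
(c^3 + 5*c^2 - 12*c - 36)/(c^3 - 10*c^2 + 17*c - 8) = (c^3 + 5*c^2 - 12*c - 36)/(c^3 - 10*c^2 + 17*c - 8)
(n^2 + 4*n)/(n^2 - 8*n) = (n + 4)/(n - 8)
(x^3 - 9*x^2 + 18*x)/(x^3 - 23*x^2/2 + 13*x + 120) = 2*x*(x - 3)/(2*x^2 - 11*x - 40)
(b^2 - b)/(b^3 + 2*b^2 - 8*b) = (b - 1)/(b^2 + 2*b - 8)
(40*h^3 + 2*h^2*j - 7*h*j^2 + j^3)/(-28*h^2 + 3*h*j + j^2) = (-10*h^2 - 3*h*j + j^2)/(7*h + j)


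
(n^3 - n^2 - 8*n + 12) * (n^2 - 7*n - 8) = n^5 - 8*n^4 - 9*n^3 + 76*n^2 - 20*n - 96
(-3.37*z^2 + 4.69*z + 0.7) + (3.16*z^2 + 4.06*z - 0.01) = -0.21*z^2 + 8.75*z + 0.69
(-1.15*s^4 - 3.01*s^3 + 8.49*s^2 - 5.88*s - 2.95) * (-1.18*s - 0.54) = 1.357*s^5 + 4.1728*s^4 - 8.3928*s^3 + 2.3538*s^2 + 6.6562*s + 1.593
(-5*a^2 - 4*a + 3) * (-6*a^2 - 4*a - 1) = 30*a^4 + 44*a^3 + 3*a^2 - 8*a - 3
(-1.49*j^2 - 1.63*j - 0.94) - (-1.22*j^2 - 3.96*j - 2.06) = -0.27*j^2 + 2.33*j + 1.12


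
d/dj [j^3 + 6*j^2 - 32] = 3*j*(j + 4)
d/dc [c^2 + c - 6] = 2*c + 1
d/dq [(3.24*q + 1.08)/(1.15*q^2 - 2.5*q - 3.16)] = (3.726*q^2 - 8.1*q - (2.3*q - 2.5)*(3.24*q + 1.08) - 10.2384)/(-1.15*q^2 + 2.5*q + 3.16)^2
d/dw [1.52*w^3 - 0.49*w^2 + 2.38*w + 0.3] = 4.56*w^2 - 0.98*w + 2.38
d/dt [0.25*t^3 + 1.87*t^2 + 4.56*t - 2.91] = 0.75*t^2 + 3.74*t + 4.56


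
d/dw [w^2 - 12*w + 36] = 2*w - 12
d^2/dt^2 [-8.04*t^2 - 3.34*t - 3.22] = -16.0800000000000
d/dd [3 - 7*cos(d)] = 7*sin(d)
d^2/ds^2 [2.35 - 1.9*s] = 0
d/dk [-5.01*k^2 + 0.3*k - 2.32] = 0.3 - 10.02*k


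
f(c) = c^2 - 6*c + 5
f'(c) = 2*c - 6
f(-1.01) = 12.08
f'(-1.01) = -8.02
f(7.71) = 18.18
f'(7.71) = 9.42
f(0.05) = 4.70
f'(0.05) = -5.90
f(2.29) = -3.50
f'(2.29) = -1.42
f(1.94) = -2.88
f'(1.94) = -2.12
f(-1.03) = 12.24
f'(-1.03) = -8.06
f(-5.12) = 61.93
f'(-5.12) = -16.24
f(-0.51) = 8.32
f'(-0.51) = -7.02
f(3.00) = -4.00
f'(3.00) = 0.00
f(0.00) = 5.00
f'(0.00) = -6.00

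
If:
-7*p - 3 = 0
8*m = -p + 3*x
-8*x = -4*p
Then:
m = -3/112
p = -3/7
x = -3/14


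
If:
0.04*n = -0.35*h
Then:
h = -0.114285714285714*n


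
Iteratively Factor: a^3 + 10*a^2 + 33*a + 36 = (a + 3)*(a^2 + 7*a + 12) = (a + 3)^2*(a + 4)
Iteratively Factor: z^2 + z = (z + 1)*(z)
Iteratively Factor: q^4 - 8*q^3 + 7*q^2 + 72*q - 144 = (q - 4)*(q^3 - 4*q^2 - 9*q + 36) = (q - 4)^2*(q^2 - 9) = (q - 4)^2*(q - 3)*(q + 3)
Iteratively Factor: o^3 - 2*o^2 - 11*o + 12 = (o - 4)*(o^2 + 2*o - 3) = (o - 4)*(o + 3)*(o - 1)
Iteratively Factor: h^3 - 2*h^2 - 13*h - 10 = (h + 2)*(h^2 - 4*h - 5) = (h + 1)*(h + 2)*(h - 5)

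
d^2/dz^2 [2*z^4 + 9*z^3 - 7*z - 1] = 6*z*(4*z + 9)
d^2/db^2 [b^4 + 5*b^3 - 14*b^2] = 12*b^2 + 30*b - 28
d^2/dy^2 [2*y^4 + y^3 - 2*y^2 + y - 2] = 24*y^2 + 6*y - 4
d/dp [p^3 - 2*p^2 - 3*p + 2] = 3*p^2 - 4*p - 3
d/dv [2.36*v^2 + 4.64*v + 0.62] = 4.72*v + 4.64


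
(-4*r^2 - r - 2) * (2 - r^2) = 4*r^4 + r^3 - 6*r^2 - 2*r - 4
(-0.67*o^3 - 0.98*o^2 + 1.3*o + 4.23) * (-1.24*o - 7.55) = 0.8308*o^4 + 6.2737*o^3 + 5.787*o^2 - 15.0602*o - 31.9365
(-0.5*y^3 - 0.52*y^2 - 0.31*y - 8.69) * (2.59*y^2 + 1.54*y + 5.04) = -1.295*y^5 - 2.1168*y^4 - 4.1237*y^3 - 25.6053*y^2 - 14.945*y - 43.7976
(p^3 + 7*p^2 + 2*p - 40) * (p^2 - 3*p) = p^5 + 4*p^4 - 19*p^3 - 46*p^2 + 120*p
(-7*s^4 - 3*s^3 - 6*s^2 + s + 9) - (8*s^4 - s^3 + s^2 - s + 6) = -15*s^4 - 2*s^3 - 7*s^2 + 2*s + 3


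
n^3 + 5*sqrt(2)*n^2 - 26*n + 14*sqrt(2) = (n - sqrt(2))^2*(n + 7*sqrt(2))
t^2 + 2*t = t*(t + 2)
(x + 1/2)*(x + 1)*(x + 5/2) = x^3 + 4*x^2 + 17*x/4 + 5/4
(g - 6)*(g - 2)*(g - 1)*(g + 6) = g^4 - 3*g^3 - 34*g^2 + 108*g - 72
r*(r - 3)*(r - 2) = r^3 - 5*r^2 + 6*r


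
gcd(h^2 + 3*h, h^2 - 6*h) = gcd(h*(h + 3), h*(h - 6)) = h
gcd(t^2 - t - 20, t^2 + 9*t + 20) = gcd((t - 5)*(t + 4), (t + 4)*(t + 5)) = t + 4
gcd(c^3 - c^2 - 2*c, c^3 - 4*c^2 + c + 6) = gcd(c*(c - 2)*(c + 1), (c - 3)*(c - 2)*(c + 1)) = c^2 - c - 2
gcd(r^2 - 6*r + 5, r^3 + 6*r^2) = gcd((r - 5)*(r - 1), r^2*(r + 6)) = 1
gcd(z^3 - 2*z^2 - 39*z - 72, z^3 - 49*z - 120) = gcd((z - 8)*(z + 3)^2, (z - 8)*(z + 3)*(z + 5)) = z^2 - 5*z - 24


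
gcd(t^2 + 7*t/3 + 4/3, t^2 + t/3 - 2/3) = t + 1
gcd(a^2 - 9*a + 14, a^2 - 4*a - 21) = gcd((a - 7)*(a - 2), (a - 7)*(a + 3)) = a - 7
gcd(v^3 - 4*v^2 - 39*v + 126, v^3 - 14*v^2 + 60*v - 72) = 1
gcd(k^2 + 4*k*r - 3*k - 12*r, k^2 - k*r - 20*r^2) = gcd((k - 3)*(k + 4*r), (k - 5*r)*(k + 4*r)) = k + 4*r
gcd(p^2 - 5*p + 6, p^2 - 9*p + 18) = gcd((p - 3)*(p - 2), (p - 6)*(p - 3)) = p - 3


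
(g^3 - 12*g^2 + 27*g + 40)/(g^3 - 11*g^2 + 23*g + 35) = (g - 8)/(g - 7)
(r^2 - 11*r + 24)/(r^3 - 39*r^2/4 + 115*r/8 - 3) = 8*(r - 3)/(8*r^2 - 14*r + 3)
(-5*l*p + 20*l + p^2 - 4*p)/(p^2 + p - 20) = (-5*l + p)/(p + 5)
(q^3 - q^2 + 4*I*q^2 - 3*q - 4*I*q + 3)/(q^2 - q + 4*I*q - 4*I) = (q^2 + 4*I*q - 3)/(q + 4*I)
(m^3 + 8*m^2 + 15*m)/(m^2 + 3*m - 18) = m*(m^2 + 8*m + 15)/(m^2 + 3*m - 18)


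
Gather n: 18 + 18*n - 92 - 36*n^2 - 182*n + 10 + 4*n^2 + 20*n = -32*n^2 - 144*n - 64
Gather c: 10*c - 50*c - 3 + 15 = 12 - 40*c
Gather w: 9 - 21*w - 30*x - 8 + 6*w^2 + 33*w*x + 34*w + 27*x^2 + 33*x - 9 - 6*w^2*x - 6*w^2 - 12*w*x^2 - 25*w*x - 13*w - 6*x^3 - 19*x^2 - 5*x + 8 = -6*w^2*x + w*(-12*x^2 + 8*x) - 6*x^3 + 8*x^2 - 2*x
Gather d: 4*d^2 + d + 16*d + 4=4*d^2 + 17*d + 4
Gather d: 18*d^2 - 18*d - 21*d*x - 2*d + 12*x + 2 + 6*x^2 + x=18*d^2 + d*(-21*x - 20) + 6*x^2 + 13*x + 2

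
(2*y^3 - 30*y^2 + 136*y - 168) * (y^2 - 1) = 2*y^5 - 30*y^4 + 134*y^3 - 138*y^2 - 136*y + 168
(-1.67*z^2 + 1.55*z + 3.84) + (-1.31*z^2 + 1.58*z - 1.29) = -2.98*z^2 + 3.13*z + 2.55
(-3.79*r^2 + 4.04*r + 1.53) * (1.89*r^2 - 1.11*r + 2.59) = -7.1631*r^4 + 11.8425*r^3 - 11.4088*r^2 + 8.7653*r + 3.9627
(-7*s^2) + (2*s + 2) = -7*s^2 + 2*s + 2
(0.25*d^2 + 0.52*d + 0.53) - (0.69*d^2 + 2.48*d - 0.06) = -0.44*d^2 - 1.96*d + 0.59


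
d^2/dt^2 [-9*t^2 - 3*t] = -18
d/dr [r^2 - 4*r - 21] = 2*r - 4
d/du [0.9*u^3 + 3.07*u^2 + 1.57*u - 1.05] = 2.7*u^2 + 6.14*u + 1.57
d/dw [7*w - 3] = 7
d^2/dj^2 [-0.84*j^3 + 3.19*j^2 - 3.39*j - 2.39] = 6.38 - 5.04*j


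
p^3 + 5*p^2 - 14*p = p*(p - 2)*(p + 7)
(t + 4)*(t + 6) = t^2 + 10*t + 24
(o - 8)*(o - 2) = o^2 - 10*o + 16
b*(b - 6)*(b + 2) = b^3 - 4*b^2 - 12*b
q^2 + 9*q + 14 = (q + 2)*(q + 7)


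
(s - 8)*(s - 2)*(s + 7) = s^3 - 3*s^2 - 54*s + 112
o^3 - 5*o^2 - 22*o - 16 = (o - 8)*(o + 1)*(o + 2)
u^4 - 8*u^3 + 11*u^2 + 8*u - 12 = (u - 6)*(u - 2)*(u - 1)*(u + 1)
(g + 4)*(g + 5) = g^2 + 9*g + 20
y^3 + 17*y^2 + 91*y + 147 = (y + 3)*(y + 7)^2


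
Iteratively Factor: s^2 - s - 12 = (s - 4)*(s + 3)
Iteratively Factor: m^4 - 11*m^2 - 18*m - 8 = (m + 2)*(m^3 - 2*m^2 - 7*m - 4) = (m - 4)*(m + 2)*(m^2 + 2*m + 1) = (m - 4)*(m + 1)*(m + 2)*(m + 1)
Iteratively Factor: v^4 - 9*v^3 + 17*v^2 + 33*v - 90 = (v - 3)*(v^3 - 6*v^2 - v + 30) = (v - 3)*(v + 2)*(v^2 - 8*v + 15) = (v - 5)*(v - 3)*(v + 2)*(v - 3)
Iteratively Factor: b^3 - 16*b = (b + 4)*(b^2 - 4*b) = (b - 4)*(b + 4)*(b)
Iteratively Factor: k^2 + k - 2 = (k - 1)*(k + 2)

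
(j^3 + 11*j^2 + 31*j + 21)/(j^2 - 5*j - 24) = (j^2 + 8*j + 7)/(j - 8)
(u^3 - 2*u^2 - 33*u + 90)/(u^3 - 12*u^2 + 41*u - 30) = (u^2 + 3*u - 18)/(u^2 - 7*u + 6)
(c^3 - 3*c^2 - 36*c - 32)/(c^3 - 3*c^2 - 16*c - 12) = (c^2 - 4*c - 32)/(c^2 - 4*c - 12)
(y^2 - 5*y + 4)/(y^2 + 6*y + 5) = (y^2 - 5*y + 4)/(y^2 + 6*y + 5)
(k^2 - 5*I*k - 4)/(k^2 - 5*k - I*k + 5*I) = (k - 4*I)/(k - 5)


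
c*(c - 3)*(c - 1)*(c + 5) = c^4 + c^3 - 17*c^2 + 15*c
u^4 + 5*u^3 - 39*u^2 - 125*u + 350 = (u - 5)*(u - 2)*(u + 5)*(u + 7)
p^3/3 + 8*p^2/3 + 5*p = p*(p/3 + 1)*(p + 5)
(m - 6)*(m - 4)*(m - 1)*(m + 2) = m^4 - 9*m^3 + 12*m^2 + 44*m - 48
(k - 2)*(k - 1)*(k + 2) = k^3 - k^2 - 4*k + 4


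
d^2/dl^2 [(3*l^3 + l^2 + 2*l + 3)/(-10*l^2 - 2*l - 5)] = 14*(-6*l^3 - 120*l^2 - 15*l + 19)/(1000*l^6 + 600*l^5 + 1620*l^4 + 608*l^3 + 810*l^2 + 150*l + 125)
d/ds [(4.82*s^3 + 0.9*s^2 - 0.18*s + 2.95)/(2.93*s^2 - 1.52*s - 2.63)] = (14.1226*s^4 - 14.6528*s^3 - 38.8704*s^2 - 22.021*s + 4.9574)/(8.5849*s^4 - 8.9072*s^3 - 13.1014*s^2 + 7.9952*s + 6.9169)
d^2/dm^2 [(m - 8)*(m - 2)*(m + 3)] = 6*m - 14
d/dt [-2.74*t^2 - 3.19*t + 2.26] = -5.48*t - 3.19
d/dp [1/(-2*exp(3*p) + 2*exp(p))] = (3*exp(2*p) - 1)*exp(-p)/(2*(1 - exp(2*p))^2)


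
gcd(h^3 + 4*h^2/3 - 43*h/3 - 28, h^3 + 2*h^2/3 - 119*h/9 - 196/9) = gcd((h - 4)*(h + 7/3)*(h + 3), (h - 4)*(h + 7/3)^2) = h^2 - 5*h/3 - 28/3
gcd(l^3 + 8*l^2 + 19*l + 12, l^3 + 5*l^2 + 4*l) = l^2 + 5*l + 4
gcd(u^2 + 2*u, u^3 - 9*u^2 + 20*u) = u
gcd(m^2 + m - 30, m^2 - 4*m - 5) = m - 5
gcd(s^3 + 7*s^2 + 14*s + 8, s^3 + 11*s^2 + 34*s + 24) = s^2 + 5*s + 4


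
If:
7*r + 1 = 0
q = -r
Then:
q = 1/7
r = -1/7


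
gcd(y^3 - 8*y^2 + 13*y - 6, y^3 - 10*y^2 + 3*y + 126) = y - 6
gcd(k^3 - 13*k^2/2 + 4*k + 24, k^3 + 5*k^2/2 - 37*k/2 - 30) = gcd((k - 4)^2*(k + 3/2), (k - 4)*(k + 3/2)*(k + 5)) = k^2 - 5*k/2 - 6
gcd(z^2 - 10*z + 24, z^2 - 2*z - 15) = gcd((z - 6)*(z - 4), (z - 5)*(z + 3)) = 1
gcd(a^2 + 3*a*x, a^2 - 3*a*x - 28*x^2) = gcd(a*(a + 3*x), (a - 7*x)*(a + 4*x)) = 1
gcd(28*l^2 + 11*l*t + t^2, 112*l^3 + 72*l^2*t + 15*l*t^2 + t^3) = 28*l^2 + 11*l*t + t^2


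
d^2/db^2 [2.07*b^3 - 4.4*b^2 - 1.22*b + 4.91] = 12.42*b - 8.8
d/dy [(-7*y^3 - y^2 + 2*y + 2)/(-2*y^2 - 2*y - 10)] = (7*y^4 + 14*y^3 + 108*y^2 + 14*y - 8)/(2*(y^4 + 2*y^3 + 11*y^2 + 10*y + 25))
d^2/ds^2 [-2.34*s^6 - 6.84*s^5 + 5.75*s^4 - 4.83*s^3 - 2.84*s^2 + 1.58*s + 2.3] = -70.2*s^4 - 136.8*s^3 + 69.0*s^2 - 28.98*s - 5.68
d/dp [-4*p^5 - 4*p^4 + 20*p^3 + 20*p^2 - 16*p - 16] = -20*p^4 - 16*p^3 + 60*p^2 + 40*p - 16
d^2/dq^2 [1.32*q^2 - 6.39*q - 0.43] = 2.64000000000000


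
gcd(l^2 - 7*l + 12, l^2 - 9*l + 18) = l - 3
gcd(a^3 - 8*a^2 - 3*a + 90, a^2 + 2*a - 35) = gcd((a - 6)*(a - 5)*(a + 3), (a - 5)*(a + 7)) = a - 5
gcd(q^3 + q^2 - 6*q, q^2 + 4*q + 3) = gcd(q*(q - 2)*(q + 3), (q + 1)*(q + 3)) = q + 3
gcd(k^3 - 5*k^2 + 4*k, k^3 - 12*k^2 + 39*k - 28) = k^2 - 5*k + 4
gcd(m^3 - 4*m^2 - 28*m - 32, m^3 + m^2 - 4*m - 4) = m + 2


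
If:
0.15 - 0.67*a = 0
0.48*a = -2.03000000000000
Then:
No Solution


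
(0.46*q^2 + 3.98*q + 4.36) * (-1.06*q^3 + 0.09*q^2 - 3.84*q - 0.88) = -0.4876*q^5 - 4.1774*q^4 - 6.0298*q^3 - 15.2956*q^2 - 20.2448*q - 3.8368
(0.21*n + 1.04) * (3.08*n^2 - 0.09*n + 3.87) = 0.6468*n^3 + 3.1843*n^2 + 0.7191*n + 4.0248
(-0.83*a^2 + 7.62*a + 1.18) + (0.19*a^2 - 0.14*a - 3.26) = -0.64*a^2 + 7.48*a - 2.08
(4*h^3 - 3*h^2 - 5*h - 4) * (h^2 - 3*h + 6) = 4*h^5 - 15*h^4 + 28*h^3 - 7*h^2 - 18*h - 24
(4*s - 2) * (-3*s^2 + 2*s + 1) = -12*s^3 + 14*s^2 - 2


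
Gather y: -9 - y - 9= -y - 18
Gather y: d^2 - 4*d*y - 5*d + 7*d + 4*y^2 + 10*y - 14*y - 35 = d^2 + 2*d + 4*y^2 + y*(-4*d - 4) - 35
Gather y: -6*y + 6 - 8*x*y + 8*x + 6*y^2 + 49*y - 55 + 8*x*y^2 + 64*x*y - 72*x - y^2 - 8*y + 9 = -64*x + y^2*(8*x + 5) + y*(56*x + 35) - 40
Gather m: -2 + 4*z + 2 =4*z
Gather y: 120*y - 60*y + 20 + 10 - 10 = 60*y + 20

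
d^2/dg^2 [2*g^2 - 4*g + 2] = 4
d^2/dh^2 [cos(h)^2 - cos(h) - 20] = cos(h) - 2*cos(2*h)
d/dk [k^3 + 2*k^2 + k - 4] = 3*k^2 + 4*k + 1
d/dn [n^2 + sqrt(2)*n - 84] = 2*n + sqrt(2)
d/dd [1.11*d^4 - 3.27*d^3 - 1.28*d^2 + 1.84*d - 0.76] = 4.44*d^3 - 9.81*d^2 - 2.56*d + 1.84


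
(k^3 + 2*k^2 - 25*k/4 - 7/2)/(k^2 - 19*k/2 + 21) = (4*k^3 + 8*k^2 - 25*k - 14)/(2*(2*k^2 - 19*k + 42))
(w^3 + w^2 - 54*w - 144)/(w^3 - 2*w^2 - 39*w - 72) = (w + 6)/(w + 3)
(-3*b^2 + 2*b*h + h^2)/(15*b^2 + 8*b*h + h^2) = (-b + h)/(5*b + h)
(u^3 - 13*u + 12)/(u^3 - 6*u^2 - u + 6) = (u^2 + u - 12)/(u^2 - 5*u - 6)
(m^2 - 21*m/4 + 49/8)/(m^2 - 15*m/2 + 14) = (m - 7/4)/(m - 4)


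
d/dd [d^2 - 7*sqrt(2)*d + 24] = 2*d - 7*sqrt(2)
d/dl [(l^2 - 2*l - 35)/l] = 1 + 35/l^2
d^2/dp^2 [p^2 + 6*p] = 2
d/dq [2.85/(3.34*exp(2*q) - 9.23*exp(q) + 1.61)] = (26.3055 - 19.038*exp(q))*exp(q)/(3.34*exp(2*q) - 9.23*exp(q) + 1.61)^2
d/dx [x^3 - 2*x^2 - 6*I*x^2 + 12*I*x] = 3*x^2 - 4*x - 12*I*x + 12*I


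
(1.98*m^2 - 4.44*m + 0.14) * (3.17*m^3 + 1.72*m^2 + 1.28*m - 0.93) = 6.2766*m^5 - 10.6692*m^4 - 4.6586*m^3 - 7.2838*m^2 + 4.3084*m - 0.1302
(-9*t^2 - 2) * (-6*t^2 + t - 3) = 54*t^4 - 9*t^3 + 39*t^2 - 2*t + 6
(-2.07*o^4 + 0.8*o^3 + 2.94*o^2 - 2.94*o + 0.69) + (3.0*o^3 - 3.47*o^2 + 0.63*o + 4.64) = -2.07*o^4 + 3.8*o^3 - 0.53*o^2 - 2.31*o + 5.33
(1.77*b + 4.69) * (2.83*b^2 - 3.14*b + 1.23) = 5.0091*b^3 + 7.7149*b^2 - 12.5495*b + 5.7687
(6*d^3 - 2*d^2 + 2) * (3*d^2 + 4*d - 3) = 18*d^5 + 18*d^4 - 26*d^3 + 12*d^2 + 8*d - 6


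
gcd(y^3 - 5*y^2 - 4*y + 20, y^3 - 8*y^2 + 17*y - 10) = y^2 - 7*y + 10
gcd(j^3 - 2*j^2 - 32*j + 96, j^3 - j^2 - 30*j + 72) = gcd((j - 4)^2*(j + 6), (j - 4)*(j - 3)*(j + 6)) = j^2 + 2*j - 24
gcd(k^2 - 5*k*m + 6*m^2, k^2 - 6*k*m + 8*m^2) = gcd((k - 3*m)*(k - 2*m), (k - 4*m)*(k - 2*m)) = k - 2*m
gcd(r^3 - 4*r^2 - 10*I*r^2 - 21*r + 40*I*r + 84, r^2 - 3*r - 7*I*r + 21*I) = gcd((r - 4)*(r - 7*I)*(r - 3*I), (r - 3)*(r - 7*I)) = r - 7*I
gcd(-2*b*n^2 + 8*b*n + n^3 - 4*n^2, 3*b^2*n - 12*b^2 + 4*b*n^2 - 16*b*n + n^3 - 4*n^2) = n - 4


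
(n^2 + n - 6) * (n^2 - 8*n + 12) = n^4 - 7*n^3 - 2*n^2 + 60*n - 72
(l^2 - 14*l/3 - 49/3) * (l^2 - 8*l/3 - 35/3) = l^4 - 22*l^3/3 - 140*l^2/9 + 98*l + 1715/9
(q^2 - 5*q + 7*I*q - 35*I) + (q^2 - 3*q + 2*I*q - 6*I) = 2*q^2 - 8*q + 9*I*q - 41*I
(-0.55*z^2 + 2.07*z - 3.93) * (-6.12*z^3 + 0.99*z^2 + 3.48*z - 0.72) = 3.366*z^5 - 13.2129*z^4 + 24.1869*z^3 + 3.7089*z^2 - 15.1668*z + 2.8296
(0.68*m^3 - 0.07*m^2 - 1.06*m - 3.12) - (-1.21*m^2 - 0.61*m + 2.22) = 0.68*m^3 + 1.14*m^2 - 0.45*m - 5.34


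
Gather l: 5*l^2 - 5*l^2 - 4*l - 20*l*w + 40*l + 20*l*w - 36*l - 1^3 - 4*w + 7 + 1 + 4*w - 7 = 0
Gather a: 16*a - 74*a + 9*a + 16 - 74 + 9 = -49*a - 49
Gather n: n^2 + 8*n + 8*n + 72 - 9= n^2 + 16*n + 63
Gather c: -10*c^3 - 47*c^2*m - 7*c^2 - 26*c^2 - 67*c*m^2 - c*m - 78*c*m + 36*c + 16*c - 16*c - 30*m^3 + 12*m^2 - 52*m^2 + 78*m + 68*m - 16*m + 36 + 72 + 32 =-10*c^3 + c^2*(-47*m - 33) + c*(-67*m^2 - 79*m + 36) - 30*m^3 - 40*m^2 + 130*m + 140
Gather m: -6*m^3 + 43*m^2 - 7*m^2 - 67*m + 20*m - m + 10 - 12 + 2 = -6*m^3 + 36*m^2 - 48*m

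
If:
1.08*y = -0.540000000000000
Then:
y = -0.50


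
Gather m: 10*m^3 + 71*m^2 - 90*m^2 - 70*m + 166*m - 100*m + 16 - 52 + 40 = 10*m^3 - 19*m^2 - 4*m + 4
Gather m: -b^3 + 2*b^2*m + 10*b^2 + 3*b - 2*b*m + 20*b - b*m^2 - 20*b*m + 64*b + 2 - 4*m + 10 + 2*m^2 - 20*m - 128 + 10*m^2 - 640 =-b^3 + 10*b^2 + 87*b + m^2*(12 - b) + m*(2*b^2 - 22*b - 24) - 756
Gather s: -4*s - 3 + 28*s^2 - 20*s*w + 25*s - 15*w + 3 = 28*s^2 + s*(21 - 20*w) - 15*w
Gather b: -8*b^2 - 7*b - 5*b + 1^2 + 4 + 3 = -8*b^2 - 12*b + 8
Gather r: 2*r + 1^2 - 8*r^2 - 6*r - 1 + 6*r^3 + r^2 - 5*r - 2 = 6*r^3 - 7*r^2 - 9*r - 2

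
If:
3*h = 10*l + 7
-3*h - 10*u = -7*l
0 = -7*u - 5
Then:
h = 157/63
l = 1/21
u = -5/7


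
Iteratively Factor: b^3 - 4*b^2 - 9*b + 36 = (b - 3)*(b^2 - b - 12) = (b - 4)*(b - 3)*(b + 3)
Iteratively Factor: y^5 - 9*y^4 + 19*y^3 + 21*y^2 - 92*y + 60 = (y - 1)*(y^4 - 8*y^3 + 11*y^2 + 32*y - 60) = (y - 3)*(y - 1)*(y^3 - 5*y^2 - 4*y + 20) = (y - 5)*(y - 3)*(y - 1)*(y^2 - 4) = (y - 5)*(y - 3)*(y - 2)*(y - 1)*(y + 2)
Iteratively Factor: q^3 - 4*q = (q + 2)*(q^2 - 2*q) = (q - 2)*(q + 2)*(q)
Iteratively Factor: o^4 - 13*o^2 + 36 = (o + 2)*(o^3 - 2*o^2 - 9*o + 18) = (o - 3)*(o + 2)*(o^2 + o - 6) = (o - 3)*(o + 2)*(o + 3)*(o - 2)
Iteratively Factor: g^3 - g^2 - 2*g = (g)*(g^2 - g - 2) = g*(g + 1)*(g - 2)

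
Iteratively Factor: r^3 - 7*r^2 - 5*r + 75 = (r - 5)*(r^2 - 2*r - 15) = (r - 5)*(r + 3)*(r - 5)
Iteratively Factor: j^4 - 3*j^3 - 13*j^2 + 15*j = (j - 1)*(j^3 - 2*j^2 - 15*j) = j*(j - 1)*(j^2 - 2*j - 15) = j*(j - 5)*(j - 1)*(j + 3)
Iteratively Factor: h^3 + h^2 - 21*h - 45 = (h - 5)*(h^2 + 6*h + 9) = (h - 5)*(h + 3)*(h + 3)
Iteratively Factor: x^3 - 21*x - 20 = (x + 1)*(x^2 - x - 20) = (x + 1)*(x + 4)*(x - 5)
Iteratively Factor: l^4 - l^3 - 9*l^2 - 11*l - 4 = (l - 4)*(l^3 + 3*l^2 + 3*l + 1) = (l - 4)*(l + 1)*(l^2 + 2*l + 1) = (l - 4)*(l + 1)^2*(l + 1)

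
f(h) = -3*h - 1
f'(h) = -3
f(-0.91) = 1.73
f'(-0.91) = -3.00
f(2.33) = -7.99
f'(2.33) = -3.00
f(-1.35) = 3.05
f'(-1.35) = -3.00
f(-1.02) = 2.06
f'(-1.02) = -3.00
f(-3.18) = 8.54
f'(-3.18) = -3.00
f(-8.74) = 25.22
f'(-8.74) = -3.00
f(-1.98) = 4.94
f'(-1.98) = -3.00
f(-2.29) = 5.87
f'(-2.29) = -3.00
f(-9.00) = 26.00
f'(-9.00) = -3.00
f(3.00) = -10.00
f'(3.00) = -3.00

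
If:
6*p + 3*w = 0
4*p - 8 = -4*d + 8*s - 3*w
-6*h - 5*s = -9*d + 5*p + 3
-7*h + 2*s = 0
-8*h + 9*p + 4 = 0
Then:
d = -790/703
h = -274/703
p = -556/703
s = -959/703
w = 1112/703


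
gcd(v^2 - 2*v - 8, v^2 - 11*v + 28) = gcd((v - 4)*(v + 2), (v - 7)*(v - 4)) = v - 4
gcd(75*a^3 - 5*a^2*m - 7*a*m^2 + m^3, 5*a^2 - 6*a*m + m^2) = 5*a - m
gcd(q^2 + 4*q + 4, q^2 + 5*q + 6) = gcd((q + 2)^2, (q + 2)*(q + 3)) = q + 2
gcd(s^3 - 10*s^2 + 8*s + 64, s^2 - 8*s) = s - 8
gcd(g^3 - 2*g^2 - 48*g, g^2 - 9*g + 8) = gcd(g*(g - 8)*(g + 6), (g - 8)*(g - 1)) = g - 8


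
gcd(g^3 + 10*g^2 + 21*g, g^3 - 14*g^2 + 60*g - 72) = 1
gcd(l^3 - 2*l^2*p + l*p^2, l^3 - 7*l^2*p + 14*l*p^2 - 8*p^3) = -l + p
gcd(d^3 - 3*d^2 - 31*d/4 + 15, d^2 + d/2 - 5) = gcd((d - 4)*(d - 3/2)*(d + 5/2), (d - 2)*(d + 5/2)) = d + 5/2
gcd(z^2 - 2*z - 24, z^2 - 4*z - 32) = z + 4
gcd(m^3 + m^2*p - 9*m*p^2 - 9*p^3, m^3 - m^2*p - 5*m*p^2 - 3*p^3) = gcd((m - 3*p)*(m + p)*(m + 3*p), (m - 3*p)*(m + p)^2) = -m^2 + 2*m*p + 3*p^2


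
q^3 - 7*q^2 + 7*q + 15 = (q - 5)*(q - 3)*(q + 1)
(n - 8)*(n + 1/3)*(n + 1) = n^3 - 20*n^2/3 - 31*n/3 - 8/3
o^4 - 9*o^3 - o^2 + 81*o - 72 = (o - 8)*(o - 3)*(o - 1)*(o + 3)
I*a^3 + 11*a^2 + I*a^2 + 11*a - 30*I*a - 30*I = (a - 6*I)*(a - 5*I)*(I*a + I)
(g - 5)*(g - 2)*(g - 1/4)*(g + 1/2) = g^4 - 27*g^3/4 + 65*g^2/8 + 27*g/8 - 5/4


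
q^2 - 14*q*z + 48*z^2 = (q - 8*z)*(q - 6*z)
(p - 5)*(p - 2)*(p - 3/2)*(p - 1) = p^4 - 19*p^3/2 + 29*p^2 - 71*p/2 + 15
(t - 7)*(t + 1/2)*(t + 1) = t^3 - 11*t^2/2 - 10*t - 7/2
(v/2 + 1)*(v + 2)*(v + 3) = v^3/2 + 7*v^2/2 + 8*v + 6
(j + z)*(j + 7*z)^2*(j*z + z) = j^4*z + 15*j^3*z^2 + j^3*z + 63*j^2*z^3 + 15*j^2*z^2 + 49*j*z^4 + 63*j*z^3 + 49*z^4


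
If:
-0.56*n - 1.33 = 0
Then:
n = -2.38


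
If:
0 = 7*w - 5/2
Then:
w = 5/14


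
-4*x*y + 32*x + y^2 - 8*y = (-4*x + y)*(y - 8)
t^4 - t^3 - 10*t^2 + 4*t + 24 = (t - 3)*(t - 2)*(t + 2)^2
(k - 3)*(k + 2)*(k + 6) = k^3 + 5*k^2 - 12*k - 36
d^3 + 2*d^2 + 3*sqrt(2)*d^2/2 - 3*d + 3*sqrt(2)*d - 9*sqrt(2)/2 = (d - 1)*(d + 3)*(d + 3*sqrt(2)/2)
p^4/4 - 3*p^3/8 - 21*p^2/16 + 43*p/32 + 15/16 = (p/4 + 1/2)*(p - 5/2)*(p - 3/2)*(p + 1/2)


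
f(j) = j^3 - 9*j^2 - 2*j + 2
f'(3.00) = -29.00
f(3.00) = -58.00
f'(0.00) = -2.00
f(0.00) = 2.00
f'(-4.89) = 157.76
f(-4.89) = -320.36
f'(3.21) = -28.87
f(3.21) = -64.08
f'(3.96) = -26.24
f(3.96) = -84.96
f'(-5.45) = 185.21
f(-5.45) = -416.30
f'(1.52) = -22.43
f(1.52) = -18.32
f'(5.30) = -13.13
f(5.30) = -112.53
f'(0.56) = -11.14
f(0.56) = -1.77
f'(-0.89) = 16.40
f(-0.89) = -4.05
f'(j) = 3*j^2 - 18*j - 2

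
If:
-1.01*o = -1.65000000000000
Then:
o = 1.63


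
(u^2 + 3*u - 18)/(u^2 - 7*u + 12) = (u + 6)/(u - 4)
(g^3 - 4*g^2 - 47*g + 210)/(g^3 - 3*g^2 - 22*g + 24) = (g^2 + 2*g - 35)/(g^2 + 3*g - 4)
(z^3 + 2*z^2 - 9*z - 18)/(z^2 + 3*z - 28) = (z^3 + 2*z^2 - 9*z - 18)/(z^2 + 3*z - 28)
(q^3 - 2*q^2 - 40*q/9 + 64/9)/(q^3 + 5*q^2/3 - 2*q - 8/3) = (q - 8/3)/(q + 1)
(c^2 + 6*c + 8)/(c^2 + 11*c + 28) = (c + 2)/(c + 7)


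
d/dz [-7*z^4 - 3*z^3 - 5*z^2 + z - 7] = -28*z^3 - 9*z^2 - 10*z + 1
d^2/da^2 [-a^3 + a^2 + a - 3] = 2 - 6*a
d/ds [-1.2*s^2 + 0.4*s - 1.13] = 0.4 - 2.4*s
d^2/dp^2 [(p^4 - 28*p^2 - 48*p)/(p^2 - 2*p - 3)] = 2*(p^6 - 6*p^5 + 3*p^4 - 56*p^3 - 198*p^2 - 432*p + 36)/(p^6 - 6*p^5 + 3*p^4 + 28*p^3 - 9*p^2 - 54*p - 27)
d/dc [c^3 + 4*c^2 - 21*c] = 3*c^2 + 8*c - 21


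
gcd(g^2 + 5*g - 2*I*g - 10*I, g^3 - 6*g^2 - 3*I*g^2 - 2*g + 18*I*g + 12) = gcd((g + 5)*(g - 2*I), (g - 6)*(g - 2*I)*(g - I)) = g - 2*I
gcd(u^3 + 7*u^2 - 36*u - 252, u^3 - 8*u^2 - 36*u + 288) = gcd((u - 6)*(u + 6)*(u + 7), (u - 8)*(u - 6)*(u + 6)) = u^2 - 36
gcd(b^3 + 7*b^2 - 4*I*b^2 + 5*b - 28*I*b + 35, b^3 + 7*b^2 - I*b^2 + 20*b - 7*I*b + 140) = b^2 + b*(7 - 5*I) - 35*I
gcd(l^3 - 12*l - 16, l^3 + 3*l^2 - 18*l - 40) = l^2 - 2*l - 8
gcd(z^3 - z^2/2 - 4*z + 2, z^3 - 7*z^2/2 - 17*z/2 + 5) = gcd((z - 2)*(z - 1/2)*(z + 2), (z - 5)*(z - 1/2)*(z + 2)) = z^2 + 3*z/2 - 1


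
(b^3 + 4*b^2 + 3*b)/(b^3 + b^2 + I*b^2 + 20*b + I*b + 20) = b*(b + 3)/(b^2 + I*b + 20)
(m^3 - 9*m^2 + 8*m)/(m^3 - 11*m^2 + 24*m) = (m - 1)/(m - 3)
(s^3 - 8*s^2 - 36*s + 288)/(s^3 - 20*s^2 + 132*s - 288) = (s + 6)/(s - 6)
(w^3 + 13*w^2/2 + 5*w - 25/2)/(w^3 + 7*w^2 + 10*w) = (2*w^2 + 3*w - 5)/(2*w*(w + 2))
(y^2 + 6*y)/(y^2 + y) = (y + 6)/(y + 1)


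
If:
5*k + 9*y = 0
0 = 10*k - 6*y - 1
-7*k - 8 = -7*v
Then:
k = 3/40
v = 341/280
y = -1/24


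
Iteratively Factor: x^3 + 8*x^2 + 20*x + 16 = (x + 2)*(x^2 + 6*x + 8) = (x + 2)^2*(x + 4)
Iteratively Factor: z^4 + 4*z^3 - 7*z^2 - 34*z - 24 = (z + 1)*(z^3 + 3*z^2 - 10*z - 24) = (z + 1)*(z + 2)*(z^2 + z - 12) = (z + 1)*(z + 2)*(z + 4)*(z - 3)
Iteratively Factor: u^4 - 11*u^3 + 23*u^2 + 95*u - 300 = (u - 5)*(u^3 - 6*u^2 - 7*u + 60) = (u - 5)*(u + 3)*(u^2 - 9*u + 20) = (u - 5)^2*(u + 3)*(u - 4)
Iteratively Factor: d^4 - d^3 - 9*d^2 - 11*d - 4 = (d + 1)*(d^3 - 2*d^2 - 7*d - 4) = (d - 4)*(d + 1)*(d^2 + 2*d + 1) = (d - 4)*(d + 1)^2*(d + 1)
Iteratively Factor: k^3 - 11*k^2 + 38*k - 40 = (k - 5)*(k^2 - 6*k + 8) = (k - 5)*(k - 4)*(k - 2)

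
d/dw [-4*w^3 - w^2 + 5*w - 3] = -12*w^2 - 2*w + 5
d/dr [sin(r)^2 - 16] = sin(2*r)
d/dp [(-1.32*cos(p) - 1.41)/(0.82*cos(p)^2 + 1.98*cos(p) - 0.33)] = (1.0824*sin(p)^2 - 2.3124*cos(p) - 4.3098)*sin(p)/(0.82*cos(p)^2 + 1.98*cos(p) - 0.33)^2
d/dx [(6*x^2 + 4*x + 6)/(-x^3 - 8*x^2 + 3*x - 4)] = 2*(3*x^4 + 4*x^3 + 34*x^2 + 24*x - 17)/(x^6 + 16*x^5 + 58*x^4 - 40*x^3 + 73*x^2 - 24*x + 16)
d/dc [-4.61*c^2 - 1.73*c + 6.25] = -9.22*c - 1.73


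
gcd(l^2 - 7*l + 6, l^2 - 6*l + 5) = l - 1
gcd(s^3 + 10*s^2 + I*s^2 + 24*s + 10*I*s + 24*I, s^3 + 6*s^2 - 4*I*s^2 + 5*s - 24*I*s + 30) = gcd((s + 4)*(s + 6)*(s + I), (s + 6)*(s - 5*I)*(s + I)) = s^2 + s*(6 + I) + 6*I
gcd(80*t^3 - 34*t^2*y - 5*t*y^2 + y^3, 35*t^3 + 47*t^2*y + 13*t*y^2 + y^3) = 5*t + y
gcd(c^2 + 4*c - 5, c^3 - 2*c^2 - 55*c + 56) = c - 1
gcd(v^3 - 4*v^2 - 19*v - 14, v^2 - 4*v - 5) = v + 1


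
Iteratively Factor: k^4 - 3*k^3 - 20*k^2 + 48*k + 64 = (k - 4)*(k^3 + k^2 - 16*k - 16) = (k - 4)*(k + 1)*(k^2 - 16) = (k - 4)^2*(k + 1)*(k + 4)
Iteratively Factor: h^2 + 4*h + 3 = (h + 3)*(h + 1)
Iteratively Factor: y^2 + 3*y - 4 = (y + 4)*(y - 1)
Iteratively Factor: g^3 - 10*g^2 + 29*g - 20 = (g - 5)*(g^2 - 5*g + 4) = (g - 5)*(g - 1)*(g - 4)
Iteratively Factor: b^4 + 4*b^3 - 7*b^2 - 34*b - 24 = (b - 3)*(b^3 + 7*b^2 + 14*b + 8) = (b - 3)*(b + 1)*(b^2 + 6*b + 8) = (b - 3)*(b + 1)*(b + 4)*(b + 2)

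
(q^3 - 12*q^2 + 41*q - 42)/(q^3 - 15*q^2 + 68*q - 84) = (q - 3)/(q - 6)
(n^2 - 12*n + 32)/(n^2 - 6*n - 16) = (n - 4)/(n + 2)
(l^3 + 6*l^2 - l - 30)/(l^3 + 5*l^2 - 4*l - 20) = (l + 3)/(l + 2)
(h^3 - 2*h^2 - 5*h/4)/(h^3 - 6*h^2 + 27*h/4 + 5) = h/(h - 4)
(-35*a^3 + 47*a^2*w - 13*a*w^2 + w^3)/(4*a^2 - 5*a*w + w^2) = (35*a^2 - 12*a*w + w^2)/(-4*a + w)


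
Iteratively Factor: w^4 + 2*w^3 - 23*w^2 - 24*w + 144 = (w - 3)*(w^3 + 5*w^2 - 8*w - 48) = (w - 3)^2*(w^2 + 8*w + 16) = (w - 3)^2*(w + 4)*(w + 4)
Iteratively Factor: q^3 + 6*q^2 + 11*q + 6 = (q + 2)*(q^2 + 4*q + 3) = (q + 2)*(q + 3)*(q + 1)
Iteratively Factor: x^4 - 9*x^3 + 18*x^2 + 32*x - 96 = (x - 4)*(x^3 - 5*x^2 - 2*x + 24) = (x - 4)*(x - 3)*(x^2 - 2*x - 8) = (x - 4)^2*(x - 3)*(x + 2)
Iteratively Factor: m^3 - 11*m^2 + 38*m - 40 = (m - 2)*(m^2 - 9*m + 20) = (m - 4)*(m - 2)*(m - 5)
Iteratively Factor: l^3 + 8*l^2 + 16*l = (l + 4)*(l^2 + 4*l) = l*(l + 4)*(l + 4)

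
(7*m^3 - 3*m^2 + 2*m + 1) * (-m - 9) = -7*m^4 - 60*m^3 + 25*m^2 - 19*m - 9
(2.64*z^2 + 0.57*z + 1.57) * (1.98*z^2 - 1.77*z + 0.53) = 5.2272*z^4 - 3.5442*z^3 + 3.4989*z^2 - 2.4768*z + 0.8321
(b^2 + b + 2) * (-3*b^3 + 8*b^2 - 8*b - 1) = -3*b^5 + 5*b^4 - 6*b^3 + 7*b^2 - 17*b - 2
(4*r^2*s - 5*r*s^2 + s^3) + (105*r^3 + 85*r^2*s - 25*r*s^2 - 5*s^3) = 105*r^3 + 89*r^2*s - 30*r*s^2 - 4*s^3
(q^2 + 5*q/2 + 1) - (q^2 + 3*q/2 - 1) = q + 2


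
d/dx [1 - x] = -1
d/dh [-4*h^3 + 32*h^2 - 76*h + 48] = -12*h^2 + 64*h - 76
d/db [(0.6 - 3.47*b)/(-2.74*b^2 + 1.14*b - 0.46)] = (-9.5078*b^2 + 3.288*b + 0.9122)/(7.5076*b^4 - 6.2472*b^3 + 3.8204*b^2 - 1.0488*b + 0.2116)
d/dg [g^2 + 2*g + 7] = 2*g + 2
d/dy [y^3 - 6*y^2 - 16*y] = 3*y^2 - 12*y - 16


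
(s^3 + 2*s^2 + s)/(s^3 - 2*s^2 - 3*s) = (s + 1)/(s - 3)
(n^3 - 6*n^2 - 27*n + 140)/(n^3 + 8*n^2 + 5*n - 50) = (n^2 - 11*n + 28)/(n^2 + 3*n - 10)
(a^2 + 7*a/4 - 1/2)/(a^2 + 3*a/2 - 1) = (4*a - 1)/(2*(2*a - 1))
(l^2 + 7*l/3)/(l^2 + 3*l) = (l + 7/3)/(l + 3)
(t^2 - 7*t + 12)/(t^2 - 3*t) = (t - 4)/t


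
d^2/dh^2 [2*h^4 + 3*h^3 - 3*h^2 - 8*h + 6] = 24*h^2 + 18*h - 6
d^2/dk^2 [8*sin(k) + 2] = -8*sin(k)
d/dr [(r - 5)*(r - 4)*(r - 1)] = 3*r^2 - 20*r + 29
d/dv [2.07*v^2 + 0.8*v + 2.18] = 4.14*v + 0.8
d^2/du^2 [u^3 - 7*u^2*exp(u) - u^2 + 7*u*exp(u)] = -7*u^2*exp(u) - 21*u*exp(u) + 6*u - 2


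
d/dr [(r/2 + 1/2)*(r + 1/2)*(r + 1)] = (r + 1)*(3*r + 2)/2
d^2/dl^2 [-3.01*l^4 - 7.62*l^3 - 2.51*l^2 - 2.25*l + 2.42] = -36.12*l^2 - 45.72*l - 5.02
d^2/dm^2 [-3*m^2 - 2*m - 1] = -6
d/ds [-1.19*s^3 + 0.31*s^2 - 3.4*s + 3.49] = -3.57*s^2 + 0.62*s - 3.4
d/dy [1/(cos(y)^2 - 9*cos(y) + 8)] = (2*cos(y) - 9)*sin(y)/(cos(y)^2 - 9*cos(y) + 8)^2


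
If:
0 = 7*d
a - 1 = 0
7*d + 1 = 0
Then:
No Solution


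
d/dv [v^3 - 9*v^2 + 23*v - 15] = 3*v^2 - 18*v + 23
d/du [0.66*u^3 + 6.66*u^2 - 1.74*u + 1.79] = 1.98*u^2 + 13.32*u - 1.74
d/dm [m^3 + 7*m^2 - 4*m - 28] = 3*m^2 + 14*m - 4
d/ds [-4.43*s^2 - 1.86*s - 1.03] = -8.86*s - 1.86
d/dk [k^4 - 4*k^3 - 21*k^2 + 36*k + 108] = 4*k^3 - 12*k^2 - 42*k + 36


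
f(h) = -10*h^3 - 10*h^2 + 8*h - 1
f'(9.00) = -2602.00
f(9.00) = -8029.00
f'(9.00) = -2602.00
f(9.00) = -8029.00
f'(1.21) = -60.12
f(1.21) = -23.68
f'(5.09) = -871.04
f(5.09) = -1538.08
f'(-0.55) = 9.92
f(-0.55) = -6.76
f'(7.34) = -1755.07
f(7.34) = -4435.51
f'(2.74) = -272.03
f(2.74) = -259.86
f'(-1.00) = -2.00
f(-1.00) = -9.00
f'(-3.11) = -219.96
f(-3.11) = 178.20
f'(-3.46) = -281.95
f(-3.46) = 265.82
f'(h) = -30*h^2 - 20*h + 8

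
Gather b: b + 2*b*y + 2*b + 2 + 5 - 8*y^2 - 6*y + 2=b*(2*y + 3) - 8*y^2 - 6*y + 9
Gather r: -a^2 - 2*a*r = -a^2 - 2*a*r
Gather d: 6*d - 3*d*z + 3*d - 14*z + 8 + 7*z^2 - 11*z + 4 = d*(9 - 3*z) + 7*z^2 - 25*z + 12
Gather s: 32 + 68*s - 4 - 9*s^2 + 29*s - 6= -9*s^2 + 97*s + 22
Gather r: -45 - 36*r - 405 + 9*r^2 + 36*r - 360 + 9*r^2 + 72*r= 18*r^2 + 72*r - 810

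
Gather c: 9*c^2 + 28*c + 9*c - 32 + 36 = 9*c^2 + 37*c + 4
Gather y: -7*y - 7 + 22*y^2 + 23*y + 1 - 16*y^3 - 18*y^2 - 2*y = -16*y^3 + 4*y^2 + 14*y - 6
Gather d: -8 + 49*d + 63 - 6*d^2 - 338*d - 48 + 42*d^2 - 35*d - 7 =36*d^2 - 324*d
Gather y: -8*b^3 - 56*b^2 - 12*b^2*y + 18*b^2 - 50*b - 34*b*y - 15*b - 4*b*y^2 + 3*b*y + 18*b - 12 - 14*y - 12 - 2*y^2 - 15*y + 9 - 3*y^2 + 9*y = -8*b^3 - 38*b^2 - 47*b + y^2*(-4*b - 5) + y*(-12*b^2 - 31*b - 20) - 15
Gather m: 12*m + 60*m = 72*m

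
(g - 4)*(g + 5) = g^2 + g - 20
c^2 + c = c*(c + 1)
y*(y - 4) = y^2 - 4*y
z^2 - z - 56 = (z - 8)*(z + 7)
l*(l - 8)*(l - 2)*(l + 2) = l^4 - 8*l^3 - 4*l^2 + 32*l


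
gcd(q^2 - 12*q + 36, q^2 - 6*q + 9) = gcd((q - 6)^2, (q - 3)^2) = 1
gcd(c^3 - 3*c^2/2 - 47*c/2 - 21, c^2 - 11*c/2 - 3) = c - 6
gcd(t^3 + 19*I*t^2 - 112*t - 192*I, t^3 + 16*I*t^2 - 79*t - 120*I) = t^2 + 11*I*t - 24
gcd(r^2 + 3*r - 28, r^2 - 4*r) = r - 4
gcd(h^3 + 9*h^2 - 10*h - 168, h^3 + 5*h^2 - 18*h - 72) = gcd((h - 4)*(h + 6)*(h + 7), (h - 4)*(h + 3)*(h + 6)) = h^2 + 2*h - 24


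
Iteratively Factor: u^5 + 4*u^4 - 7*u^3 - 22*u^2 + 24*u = (u + 3)*(u^4 + u^3 - 10*u^2 + 8*u) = u*(u + 3)*(u^3 + u^2 - 10*u + 8) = u*(u + 3)*(u + 4)*(u^2 - 3*u + 2) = u*(u - 1)*(u + 3)*(u + 4)*(u - 2)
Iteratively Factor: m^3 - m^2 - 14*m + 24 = (m - 3)*(m^2 + 2*m - 8) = (m - 3)*(m - 2)*(m + 4)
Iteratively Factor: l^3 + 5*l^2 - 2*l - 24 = (l + 3)*(l^2 + 2*l - 8) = (l + 3)*(l + 4)*(l - 2)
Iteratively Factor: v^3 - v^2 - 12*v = (v + 3)*(v^2 - 4*v) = v*(v + 3)*(v - 4)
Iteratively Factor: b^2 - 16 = (b - 4)*(b + 4)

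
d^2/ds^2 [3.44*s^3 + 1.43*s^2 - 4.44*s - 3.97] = 20.64*s + 2.86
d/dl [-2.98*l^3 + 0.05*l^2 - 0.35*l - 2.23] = -8.94*l^2 + 0.1*l - 0.35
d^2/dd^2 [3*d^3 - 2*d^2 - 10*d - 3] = 18*d - 4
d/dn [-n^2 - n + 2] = -2*n - 1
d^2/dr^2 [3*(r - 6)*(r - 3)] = 6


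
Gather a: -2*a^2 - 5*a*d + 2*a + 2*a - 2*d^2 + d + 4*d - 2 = -2*a^2 + a*(4 - 5*d) - 2*d^2 + 5*d - 2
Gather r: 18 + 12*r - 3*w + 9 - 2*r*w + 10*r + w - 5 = r*(22 - 2*w) - 2*w + 22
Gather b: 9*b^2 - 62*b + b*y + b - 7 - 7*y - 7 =9*b^2 + b*(y - 61) - 7*y - 14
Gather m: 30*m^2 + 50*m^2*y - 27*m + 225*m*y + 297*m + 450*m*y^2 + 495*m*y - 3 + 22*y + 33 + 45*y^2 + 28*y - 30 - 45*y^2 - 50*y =m^2*(50*y + 30) + m*(450*y^2 + 720*y + 270)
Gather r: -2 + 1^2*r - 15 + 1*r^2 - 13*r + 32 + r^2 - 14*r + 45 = 2*r^2 - 26*r + 60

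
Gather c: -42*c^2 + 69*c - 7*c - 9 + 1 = -42*c^2 + 62*c - 8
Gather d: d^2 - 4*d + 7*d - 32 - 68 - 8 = d^2 + 3*d - 108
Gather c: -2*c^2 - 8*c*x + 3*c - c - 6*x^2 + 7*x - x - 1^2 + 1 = -2*c^2 + c*(2 - 8*x) - 6*x^2 + 6*x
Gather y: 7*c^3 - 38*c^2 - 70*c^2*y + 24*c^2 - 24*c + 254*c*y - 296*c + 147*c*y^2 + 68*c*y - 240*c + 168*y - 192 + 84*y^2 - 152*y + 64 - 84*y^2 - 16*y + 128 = 7*c^3 - 14*c^2 + 147*c*y^2 - 560*c + y*(-70*c^2 + 322*c)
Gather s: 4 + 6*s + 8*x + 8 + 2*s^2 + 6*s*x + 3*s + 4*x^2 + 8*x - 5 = 2*s^2 + s*(6*x + 9) + 4*x^2 + 16*x + 7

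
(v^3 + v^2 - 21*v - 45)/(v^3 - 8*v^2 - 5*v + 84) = (v^2 - 2*v - 15)/(v^2 - 11*v + 28)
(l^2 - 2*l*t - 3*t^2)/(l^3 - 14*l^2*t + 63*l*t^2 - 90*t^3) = (l + t)/(l^2 - 11*l*t + 30*t^2)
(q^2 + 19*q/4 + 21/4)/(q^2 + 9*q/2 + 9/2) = (4*q + 7)/(2*(2*q + 3))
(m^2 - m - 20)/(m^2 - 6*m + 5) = (m + 4)/(m - 1)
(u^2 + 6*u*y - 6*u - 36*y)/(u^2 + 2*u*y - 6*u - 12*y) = (u + 6*y)/(u + 2*y)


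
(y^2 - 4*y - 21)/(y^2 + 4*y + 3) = (y - 7)/(y + 1)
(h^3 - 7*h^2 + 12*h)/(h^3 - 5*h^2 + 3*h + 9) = h*(h - 4)/(h^2 - 2*h - 3)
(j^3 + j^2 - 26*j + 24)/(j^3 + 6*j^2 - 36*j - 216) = (j^2 - 5*j + 4)/(j^2 - 36)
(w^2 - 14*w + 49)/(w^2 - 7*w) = (w - 7)/w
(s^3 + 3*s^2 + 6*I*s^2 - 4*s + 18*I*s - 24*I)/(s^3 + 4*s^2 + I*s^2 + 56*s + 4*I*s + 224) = (s^2 + s*(-1 + 6*I) - 6*I)/(s^2 + I*s + 56)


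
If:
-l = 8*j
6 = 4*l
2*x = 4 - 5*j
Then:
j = -3/16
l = 3/2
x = 79/32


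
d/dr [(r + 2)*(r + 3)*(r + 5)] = 3*r^2 + 20*r + 31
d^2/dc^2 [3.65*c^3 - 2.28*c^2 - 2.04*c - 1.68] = 21.9*c - 4.56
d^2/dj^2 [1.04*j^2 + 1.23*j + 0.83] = 2.08000000000000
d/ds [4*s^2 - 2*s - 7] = 8*s - 2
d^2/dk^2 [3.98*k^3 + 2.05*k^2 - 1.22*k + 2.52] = 23.88*k + 4.1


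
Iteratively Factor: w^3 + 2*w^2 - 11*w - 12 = (w + 4)*(w^2 - 2*w - 3) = (w - 3)*(w + 4)*(w + 1)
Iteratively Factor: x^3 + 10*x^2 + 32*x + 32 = (x + 4)*(x^2 + 6*x + 8) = (x + 4)^2*(x + 2)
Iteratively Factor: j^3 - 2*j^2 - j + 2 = (j + 1)*(j^2 - 3*j + 2) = (j - 1)*(j + 1)*(j - 2)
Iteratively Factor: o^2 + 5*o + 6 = (o + 2)*(o + 3)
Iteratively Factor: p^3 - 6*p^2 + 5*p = (p)*(p^2 - 6*p + 5) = p*(p - 5)*(p - 1)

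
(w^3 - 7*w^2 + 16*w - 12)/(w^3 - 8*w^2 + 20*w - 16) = (w - 3)/(w - 4)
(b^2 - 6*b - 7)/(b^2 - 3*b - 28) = (b + 1)/(b + 4)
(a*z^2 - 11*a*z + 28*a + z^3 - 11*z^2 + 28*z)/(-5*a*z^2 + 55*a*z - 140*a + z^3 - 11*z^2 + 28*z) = (a + z)/(-5*a + z)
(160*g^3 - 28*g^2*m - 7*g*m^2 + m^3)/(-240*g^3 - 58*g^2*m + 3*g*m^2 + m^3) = (-4*g + m)/(6*g + m)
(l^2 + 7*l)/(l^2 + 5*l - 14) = l/(l - 2)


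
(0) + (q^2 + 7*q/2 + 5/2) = q^2 + 7*q/2 + 5/2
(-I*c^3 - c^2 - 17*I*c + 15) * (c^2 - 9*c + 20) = -I*c^5 - c^4 + 9*I*c^4 + 9*c^3 - 37*I*c^3 - 5*c^2 + 153*I*c^2 - 135*c - 340*I*c + 300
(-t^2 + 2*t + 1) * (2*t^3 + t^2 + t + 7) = -2*t^5 + 3*t^4 + 3*t^3 - 4*t^2 + 15*t + 7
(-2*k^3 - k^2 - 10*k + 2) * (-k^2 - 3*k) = 2*k^5 + 7*k^4 + 13*k^3 + 28*k^2 - 6*k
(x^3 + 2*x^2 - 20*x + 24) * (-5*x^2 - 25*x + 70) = -5*x^5 - 35*x^4 + 120*x^3 + 520*x^2 - 2000*x + 1680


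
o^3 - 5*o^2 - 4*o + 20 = (o - 5)*(o - 2)*(o + 2)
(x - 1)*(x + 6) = x^2 + 5*x - 6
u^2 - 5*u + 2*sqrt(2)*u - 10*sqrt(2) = (u - 5)*(u + 2*sqrt(2))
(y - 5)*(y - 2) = y^2 - 7*y + 10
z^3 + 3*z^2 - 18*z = z*(z - 3)*(z + 6)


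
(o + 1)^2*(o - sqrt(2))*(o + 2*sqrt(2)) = o^4 + sqrt(2)*o^3 + 2*o^3 - 3*o^2 + 2*sqrt(2)*o^2 - 8*o + sqrt(2)*o - 4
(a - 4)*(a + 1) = a^2 - 3*a - 4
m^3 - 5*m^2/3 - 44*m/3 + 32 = (m - 3)*(m - 8/3)*(m + 4)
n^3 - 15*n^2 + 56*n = n*(n - 8)*(n - 7)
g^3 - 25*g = g*(g - 5)*(g + 5)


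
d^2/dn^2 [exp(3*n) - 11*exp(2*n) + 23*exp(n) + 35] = (9*exp(2*n) - 44*exp(n) + 23)*exp(n)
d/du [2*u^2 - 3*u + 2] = 4*u - 3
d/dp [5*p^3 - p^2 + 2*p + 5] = 15*p^2 - 2*p + 2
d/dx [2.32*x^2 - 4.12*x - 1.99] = 4.64*x - 4.12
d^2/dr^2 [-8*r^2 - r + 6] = -16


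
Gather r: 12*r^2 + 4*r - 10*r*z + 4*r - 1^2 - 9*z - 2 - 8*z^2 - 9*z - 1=12*r^2 + r*(8 - 10*z) - 8*z^2 - 18*z - 4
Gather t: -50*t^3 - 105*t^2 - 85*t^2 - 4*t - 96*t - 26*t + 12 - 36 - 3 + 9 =-50*t^3 - 190*t^2 - 126*t - 18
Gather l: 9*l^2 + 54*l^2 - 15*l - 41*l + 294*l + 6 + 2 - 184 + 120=63*l^2 + 238*l - 56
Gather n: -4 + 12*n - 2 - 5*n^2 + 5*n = -5*n^2 + 17*n - 6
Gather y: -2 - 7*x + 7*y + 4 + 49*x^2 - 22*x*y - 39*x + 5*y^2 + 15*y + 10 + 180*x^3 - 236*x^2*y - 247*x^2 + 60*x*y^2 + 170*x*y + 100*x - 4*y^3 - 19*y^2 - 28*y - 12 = 180*x^3 - 198*x^2 + 54*x - 4*y^3 + y^2*(60*x - 14) + y*(-236*x^2 + 148*x - 6)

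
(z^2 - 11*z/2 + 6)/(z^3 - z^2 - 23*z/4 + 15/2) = 2*(z - 4)/(2*z^2 + z - 10)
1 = 1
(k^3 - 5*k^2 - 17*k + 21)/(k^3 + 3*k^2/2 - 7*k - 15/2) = 2*(k^2 - 8*k + 7)/(2*k^2 - 3*k - 5)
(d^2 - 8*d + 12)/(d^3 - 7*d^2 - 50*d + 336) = (d - 2)/(d^2 - d - 56)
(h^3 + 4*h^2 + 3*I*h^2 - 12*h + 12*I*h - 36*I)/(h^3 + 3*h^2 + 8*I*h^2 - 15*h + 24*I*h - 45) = (h^2 + 4*h - 12)/(h^2 + h*(3 + 5*I) + 15*I)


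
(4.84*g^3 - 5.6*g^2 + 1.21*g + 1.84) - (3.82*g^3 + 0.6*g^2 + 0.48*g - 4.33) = 1.02*g^3 - 6.2*g^2 + 0.73*g + 6.17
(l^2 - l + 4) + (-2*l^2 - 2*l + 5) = -l^2 - 3*l + 9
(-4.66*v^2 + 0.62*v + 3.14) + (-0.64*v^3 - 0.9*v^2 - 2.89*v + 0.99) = -0.64*v^3 - 5.56*v^2 - 2.27*v + 4.13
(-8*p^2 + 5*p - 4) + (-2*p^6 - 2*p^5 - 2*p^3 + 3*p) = -2*p^6 - 2*p^5 - 2*p^3 - 8*p^2 + 8*p - 4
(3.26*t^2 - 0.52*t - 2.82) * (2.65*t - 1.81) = 8.639*t^3 - 7.2786*t^2 - 6.5318*t + 5.1042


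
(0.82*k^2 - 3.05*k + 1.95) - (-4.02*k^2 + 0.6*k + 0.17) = 4.84*k^2 - 3.65*k + 1.78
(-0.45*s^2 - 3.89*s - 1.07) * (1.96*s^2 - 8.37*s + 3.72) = -0.882*s^4 - 3.8579*s^3 + 28.7881*s^2 - 5.5149*s - 3.9804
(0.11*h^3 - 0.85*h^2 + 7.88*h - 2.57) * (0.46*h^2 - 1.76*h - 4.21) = 0.0506*h^5 - 0.5846*h^4 + 4.6577*h^3 - 11.4725*h^2 - 28.6516*h + 10.8197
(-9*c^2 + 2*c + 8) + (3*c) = -9*c^2 + 5*c + 8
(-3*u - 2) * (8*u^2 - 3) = -24*u^3 - 16*u^2 + 9*u + 6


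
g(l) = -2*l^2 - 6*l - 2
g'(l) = -4*l - 6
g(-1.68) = 2.44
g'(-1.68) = 0.72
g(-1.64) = 2.46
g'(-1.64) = 0.56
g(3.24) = -42.44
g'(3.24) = -18.96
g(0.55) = -5.90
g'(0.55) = -8.20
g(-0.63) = 0.99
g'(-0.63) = -3.48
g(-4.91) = -20.76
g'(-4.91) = 13.64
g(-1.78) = 2.34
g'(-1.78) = 1.12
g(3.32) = -43.96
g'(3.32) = -19.28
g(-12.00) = -218.00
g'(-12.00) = 42.00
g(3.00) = -38.00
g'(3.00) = -18.00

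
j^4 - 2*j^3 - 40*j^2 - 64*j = j*(j - 8)*(j + 2)*(j + 4)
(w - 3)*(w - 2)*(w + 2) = w^3 - 3*w^2 - 4*w + 12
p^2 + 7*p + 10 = (p + 2)*(p + 5)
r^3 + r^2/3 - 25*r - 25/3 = (r - 5)*(r + 1/3)*(r + 5)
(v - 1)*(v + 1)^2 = v^3 + v^2 - v - 1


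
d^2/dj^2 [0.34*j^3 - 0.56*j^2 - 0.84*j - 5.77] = 2.04*j - 1.12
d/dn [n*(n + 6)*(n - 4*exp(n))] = -4*n^2*exp(n) + 3*n^2 - 32*n*exp(n) + 12*n - 24*exp(n)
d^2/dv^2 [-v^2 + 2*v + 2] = -2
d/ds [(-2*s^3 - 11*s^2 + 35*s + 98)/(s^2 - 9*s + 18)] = 2*(-s^4 + 18*s^3 - 22*s^2 - 296*s + 756)/(s^4 - 18*s^3 + 117*s^2 - 324*s + 324)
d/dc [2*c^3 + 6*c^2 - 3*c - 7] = 6*c^2 + 12*c - 3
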